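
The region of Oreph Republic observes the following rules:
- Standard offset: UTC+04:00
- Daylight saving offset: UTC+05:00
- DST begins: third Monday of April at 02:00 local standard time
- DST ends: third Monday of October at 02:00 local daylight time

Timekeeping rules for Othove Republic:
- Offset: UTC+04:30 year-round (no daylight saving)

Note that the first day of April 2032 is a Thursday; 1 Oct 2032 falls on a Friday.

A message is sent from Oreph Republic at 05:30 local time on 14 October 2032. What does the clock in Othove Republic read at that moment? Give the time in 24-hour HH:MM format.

1 April 2032 is a Thursday, so the first Monday is April 5 and the third is April 19.
1 October 2032 is a Friday, so the first Monday is October 4 and the third is October 18.
Daylight saving runs 19 April – 18 October; 14 October 2032 is inside that window, so Oreph Republic is at UTC+05:00.
05:30 Oreph Republic − 5h = 00:30 UTC.
Othove Republic has no daylight saving, so its offset is UTC+04:30 year-round.
00:30 UTC + 4h30m = 05:00 Othove Republic.

05:00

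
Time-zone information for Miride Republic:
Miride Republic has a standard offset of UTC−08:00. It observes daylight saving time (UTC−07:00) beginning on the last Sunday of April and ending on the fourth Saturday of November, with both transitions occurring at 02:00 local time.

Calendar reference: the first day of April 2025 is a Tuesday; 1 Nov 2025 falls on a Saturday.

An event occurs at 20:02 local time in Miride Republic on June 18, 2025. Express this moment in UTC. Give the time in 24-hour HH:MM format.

03:02

1 April 2025 is a Tuesday, so Sundays fall on 6, 13, 20, 27; the last is April 27.
1 November 2025 is a Saturday, so the first Saturday is November 1 and the fourth is November 22.
Daylight saving runs 27 April – 22 November; June 18, 2025 is inside that window, so Miride Republic is at UTC−07:00.
20:02 local + 7h = 03:02 UTC (rolling into the next day, 19 June 2025).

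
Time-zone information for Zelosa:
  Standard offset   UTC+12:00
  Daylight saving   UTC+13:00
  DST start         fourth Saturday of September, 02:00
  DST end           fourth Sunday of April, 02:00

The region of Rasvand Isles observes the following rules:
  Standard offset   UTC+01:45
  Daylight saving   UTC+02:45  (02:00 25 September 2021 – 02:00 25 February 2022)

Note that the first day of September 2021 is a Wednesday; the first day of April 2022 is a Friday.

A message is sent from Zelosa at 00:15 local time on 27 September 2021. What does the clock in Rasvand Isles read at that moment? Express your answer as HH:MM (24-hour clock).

1 September 2021 is a Wednesday, so the first Saturday is September 4 and the fourth is September 25.
1 April 2022 is a Friday, so the first Sunday is April 3 and the fourth is April 24.
27 September 2021 falls between 25 September 2021 and 24 April 2022, so daylight saving is in effect and Zelosa is at UTC+13:00.
00:15 Zelosa − 13h = 11:15 UTC (rolling into the previous day, 26 September 2021).
At the standard offset (UTC+01:45), 11:15 UTC + 1h45m = 13:00 Rasvand Isles standard time.
The standard-time date in Rasvand Isles, 26 September 2021, falls between 25 September 2021 and 25 February 2022, so daylight saving is in effect and Rasvand Isles is at UTC+02:45.
11:15 UTC + 2h45m = 14:00 Rasvand Isles.

14:00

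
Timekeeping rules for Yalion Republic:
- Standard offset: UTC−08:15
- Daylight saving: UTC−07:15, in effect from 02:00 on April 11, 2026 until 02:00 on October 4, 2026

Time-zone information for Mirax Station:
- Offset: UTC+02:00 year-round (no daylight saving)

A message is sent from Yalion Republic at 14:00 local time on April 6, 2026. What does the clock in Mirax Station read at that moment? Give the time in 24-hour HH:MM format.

Daylight saving runs 11 April – 4 October; April 6, 2026 is outside that window, so Yalion Republic is on standard time at UTC−08:15.
14:00 Yalion Republic + 8h15m = 22:15 UTC.
Mirax Station stays on UTC+02:00 all year.
22:15 UTC + 2h = 00:15 Mirax Station (rolling into the next day, 7 April 2026).

00:15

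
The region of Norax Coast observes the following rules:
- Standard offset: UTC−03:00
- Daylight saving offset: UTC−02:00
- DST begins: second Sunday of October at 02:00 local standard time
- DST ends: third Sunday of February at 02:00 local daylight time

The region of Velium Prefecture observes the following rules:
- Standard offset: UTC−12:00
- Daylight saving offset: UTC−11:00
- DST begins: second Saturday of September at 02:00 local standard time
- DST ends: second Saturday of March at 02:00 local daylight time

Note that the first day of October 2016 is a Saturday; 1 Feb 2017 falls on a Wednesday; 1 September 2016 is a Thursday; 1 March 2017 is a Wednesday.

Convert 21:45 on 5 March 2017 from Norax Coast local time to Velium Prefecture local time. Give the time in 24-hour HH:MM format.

1 October 2016 is a Saturday, so the first Sunday is October 2 and the second is October 9.
1 February 2017 is a Wednesday, so the first Sunday is February 5 and the third is February 19.
Daylight saving runs 9 October 2016 – 19 February 2017; 5 March 2017 is outside that window, so Norax Coast is on standard time at UTC−03:00.
21:45 Norax Coast + 3h = 00:45 UTC (rolling into the next day, 6 March 2017).
1 September 2016 is a Thursday, so the first Saturday is September 3 and the second is September 10.
1 March 2017 is a Wednesday, so the first Saturday is March 4 and the second is March 11.
At the standard offset (UTC−12:00), 00:45 UTC − 12h = 12:45 Velium Prefecture standard time (rolling into the previous day, 5 March 2017).
The standard-time date in Velium Prefecture, 5 March 2017, lies within the daylight-saving period (10 September 2016 – 11 March 2017), so Velium Prefecture is on daylight time, UTC−11:00.
00:45 UTC − 11h = 13:45 Velium Prefecture (rolling into the previous day, 5 March 2017).

13:45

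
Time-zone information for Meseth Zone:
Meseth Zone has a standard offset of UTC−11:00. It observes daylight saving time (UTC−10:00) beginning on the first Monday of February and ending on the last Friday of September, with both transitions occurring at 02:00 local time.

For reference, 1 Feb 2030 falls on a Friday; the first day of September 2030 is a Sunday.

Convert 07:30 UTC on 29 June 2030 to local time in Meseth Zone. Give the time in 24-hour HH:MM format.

1 February 2030 is a Friday, so the first Monday is February 4.
1 September 2030 is a Sunday, so Fridays fall on 6, 13, 20, 27; the last is September 27.
At the standard offset (UTC−11:00), 07:30 UTC − 11h = 20:30 Meseth Zone standard time (rolling into the previous day, 28 June 2030).
The standard-time date in Meseth Zone, 28 June 2030, lies within the daylight-saving period (4 February – 27 September), so Meseth Zone is on daylight time, UTC−10:00.
07:30 UTC − 10h = 21:30 local (rolling into the previous day, 28 June 2030).

21:30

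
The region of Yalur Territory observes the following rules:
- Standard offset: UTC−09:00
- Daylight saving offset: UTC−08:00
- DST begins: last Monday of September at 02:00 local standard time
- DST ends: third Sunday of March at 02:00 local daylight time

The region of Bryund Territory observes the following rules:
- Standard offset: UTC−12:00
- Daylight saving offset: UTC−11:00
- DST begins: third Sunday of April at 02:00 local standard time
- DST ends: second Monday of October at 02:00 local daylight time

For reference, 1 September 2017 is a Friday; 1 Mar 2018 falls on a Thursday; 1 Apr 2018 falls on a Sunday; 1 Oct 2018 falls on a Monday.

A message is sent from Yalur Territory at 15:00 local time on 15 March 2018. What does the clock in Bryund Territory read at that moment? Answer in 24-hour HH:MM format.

1 September 2017 is a Friday, so Mondays fall on 4, 11, 18, 25; the last is September 25.
1 March 2018 is a Thursday, so the first Sunday is March 4 and the third is March 18.
15 March 2018 lies within the daylight-saving period (25 September 2017 – 18 March 2018), so Yalur Territory is on daylight time, UTC−08:00.
15:00 Yalur Territory + 8h = 23:00 UTC.
1 April 2018 is a Sunday, so the first Sunday is April 1 and the third is April 15.
1 October 2018 is a Monday, so the first Monday is October 1 and the second is October 8.
At the standard offset (UTC−12:00), 23:00 UTC − 12h = 11:00 Bryund Territory standard time.
The standard-time date in Bryund Territory, 15 March 2018, does not fall between 15 April and 8 October, so daylight saving is not in effect and Bryund Territory is at UTC−12:00.
23:00 UTC − 12h = 11:00 Bryund Territory.

11:00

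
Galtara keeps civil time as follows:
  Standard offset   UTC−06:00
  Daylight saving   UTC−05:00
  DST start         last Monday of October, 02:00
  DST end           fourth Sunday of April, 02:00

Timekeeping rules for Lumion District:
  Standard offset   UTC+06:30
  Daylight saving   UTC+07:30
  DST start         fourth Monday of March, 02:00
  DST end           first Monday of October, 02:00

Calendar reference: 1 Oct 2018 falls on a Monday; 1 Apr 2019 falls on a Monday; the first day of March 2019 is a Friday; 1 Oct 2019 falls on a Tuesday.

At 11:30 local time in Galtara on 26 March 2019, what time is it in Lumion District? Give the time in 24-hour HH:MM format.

00:00

1 October 2018 is a Monday, so Mondays fall on 1, 8, 15, 22, 29; the last is October 29.
1 April 2019 is a Monday, so the first Sunday is April 7 and the fourth is April 28.
26 March 2019 falls between 29 October 2018 and 28 April 2019, so daylight saving is in effect and Galtara is at UTC−05:00.
11:30 Galtara + 5h = 16:30 UTC.
1 March 2019 is a Friday, so the first Monday is March 4 and the fourth is March 25.
1 October 2019 is a Tuesday, so the first Monday is October 7.
At the standard offset (UTC+06:30), 16:30 UTC + 6h30m = 23:00 Lumion District standard time.
The standard-time date in Lumion District, 26 March 2019, falls between 25 March and 7 October, so daylight saving is in effect and Lumion District is at UTC+07:30.
16:30 UTC + 7h30m = 00:00 Lumion District (rolling into the next day, 27 March 2019).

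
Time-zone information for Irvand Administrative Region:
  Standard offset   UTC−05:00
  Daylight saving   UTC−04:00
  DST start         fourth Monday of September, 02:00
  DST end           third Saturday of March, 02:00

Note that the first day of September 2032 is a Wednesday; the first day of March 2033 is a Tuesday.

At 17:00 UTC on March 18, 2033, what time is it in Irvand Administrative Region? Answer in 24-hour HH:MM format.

1 September 2032 is a Wednesday, so the first Monday is September 6 and the fourth is September 27.
1 March 2033 is a Tuesday, so the first Saturday is March 5 and the third is March 19.
At the standard offset (UTC−05:00), 17:00 UTC − 5h = 12:00 Irvand Administrative Region standard time.
The standard-time date in Irvand Administrative Region, March 18, 2033, lies within the daylight-saving period (27 September 2032 – 19 March 2033), so Irvand Administrative Region is on daylight time, UTC−04:00.
17:00 UTC − 4h = 13:00 local.

13:00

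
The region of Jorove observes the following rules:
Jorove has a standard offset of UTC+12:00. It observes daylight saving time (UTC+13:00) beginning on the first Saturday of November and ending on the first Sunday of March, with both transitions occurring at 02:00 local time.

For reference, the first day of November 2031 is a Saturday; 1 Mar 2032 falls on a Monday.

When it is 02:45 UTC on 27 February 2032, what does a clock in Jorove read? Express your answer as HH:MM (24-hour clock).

15:45

1 November 2031 is a Saturday, so the first Saturday is November 1.
1 March 2032 is a Monday, so the first Sunday is March 7.
At the standard offset (UTC+12:00), 02:45 UTC + 12h = 14:45 Jorove standard time.
The standard-time date in Jorove, 27 February 2032, lies within the daylight-saving period (1 November 2031 – 7 March 2032), so Jorove is on daylight time, UTC+13:00.
02:45 UTC + 13h = 15:45 local.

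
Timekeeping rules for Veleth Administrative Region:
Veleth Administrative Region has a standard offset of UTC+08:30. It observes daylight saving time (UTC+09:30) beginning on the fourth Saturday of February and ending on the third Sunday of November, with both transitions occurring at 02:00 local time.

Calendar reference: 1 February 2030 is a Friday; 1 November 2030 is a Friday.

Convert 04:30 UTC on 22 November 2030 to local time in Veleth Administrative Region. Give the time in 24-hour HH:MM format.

1 February 2030 is a Friday, so the first Saturday is February 2 and the fourth is February 23.
1 November 2030 is a Friday, so the first Sunday is November 3 and the third is November 17.
At the standard offset (UTC+08:30), 04:30 UTC + 8h30m = 13:00 Veleth Administrative Region standard time.
Daylight saving runs 23 February – 17 November; the standard-time date in Veleth Administrative Region, 22 November 2030, is outside that window, so Veleth Administrative Region is on standard time at UTC+08:30.
04:30 UTC + 8h30m = 13:00 local.

13:00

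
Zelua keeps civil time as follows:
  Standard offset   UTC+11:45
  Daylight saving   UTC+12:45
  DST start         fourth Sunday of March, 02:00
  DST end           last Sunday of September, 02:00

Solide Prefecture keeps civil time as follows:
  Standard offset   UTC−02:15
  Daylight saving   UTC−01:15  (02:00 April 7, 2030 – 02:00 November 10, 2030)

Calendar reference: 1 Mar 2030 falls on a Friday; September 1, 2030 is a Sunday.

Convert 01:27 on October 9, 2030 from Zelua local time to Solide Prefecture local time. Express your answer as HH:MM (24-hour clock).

1 March 2030 is a Friday, so the first Sunday is March 3 and the fourth is March 24.
1 September 2030 is a Sunday, so Sundays fall on 1, 8, 15, 22, 29; the last is September 29.
October 9, 2030 does not fall between 24 March and 29 September, so daylight saving is not in effect and Zelua is at UTC+11:45.
01:27 Zelua − 11h45m = 13:42 UTC (rolling into the previous day, 8 October 2030).
At the standard offset (UTC−02:15), 13:42 UTC − 2h15m = 11:27 Solide Prefecture standard time.
Daylight saving runs 7 April – 10 November; the standard-time date in Solide Prefecture, October 8, 2030, is inside that window, so Solide Prefecture is at UTC−01:15.
13:42 UTC − 1h15m = 12:27 Solide Prefecture.

12:27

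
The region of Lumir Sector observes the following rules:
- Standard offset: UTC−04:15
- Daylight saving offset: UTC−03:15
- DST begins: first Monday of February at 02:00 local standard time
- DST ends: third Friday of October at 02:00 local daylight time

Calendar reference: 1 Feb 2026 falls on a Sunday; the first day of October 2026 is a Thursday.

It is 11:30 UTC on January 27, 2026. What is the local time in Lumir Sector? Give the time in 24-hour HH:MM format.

07:15

1 February 2026 is a Sunday, so the first Monday is February 2.
1 October 2026 is a Thursday, so the first Friday is October 2 and the third is October 16.
At the standard offset (UTC−04:15), 11:30 UTC − 4h15m = 07:15 Lumir Sector standard time.
Daylight saving runs 2 February – 16 October; the standard-time date in Lumir Sector, January 27, 2026, is outside that window, so Lumir Sector is on standard time at UTC−04:15.
11:30 UTC − 4h15m = 07:15 local.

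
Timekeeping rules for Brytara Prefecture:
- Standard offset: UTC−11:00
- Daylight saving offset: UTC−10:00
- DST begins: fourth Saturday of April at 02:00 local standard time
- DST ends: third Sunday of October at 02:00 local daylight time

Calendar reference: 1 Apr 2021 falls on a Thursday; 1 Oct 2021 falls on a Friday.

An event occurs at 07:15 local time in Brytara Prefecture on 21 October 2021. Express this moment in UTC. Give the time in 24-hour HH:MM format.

1 April 2021 is a Thursday, so the first Saturday is April 3 and the fourth is April 24.
1 October 2021 is a Friday, so the first Sunday is October 3 and the third is October 17.
21 October 2021 is outside the daylight-saving period (24 April – 17 October), so Brytara Prefecture is on standard time, UTC−11:00.
07:15 local + 11h = 18:15 UTC.

18:15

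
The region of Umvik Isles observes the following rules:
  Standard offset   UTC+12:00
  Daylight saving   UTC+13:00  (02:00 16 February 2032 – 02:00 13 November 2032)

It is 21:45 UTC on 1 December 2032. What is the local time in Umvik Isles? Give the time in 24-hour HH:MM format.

At the standard offset (UTC+12:00), 21:45 UTC + 12h = 09:45 Umvik Isles standard time (rolling into the next day, 2 December 2032).
The standard-time date in Umvik Isles, 2 December 2032, is outside the daylight-saving period (16 February – 13 November), so Umvik Isles is on standard time, UTC+12:00.
21:45 UTC + 12h = 09:45 local (rolling into the next day, 2 December 2032).

09:45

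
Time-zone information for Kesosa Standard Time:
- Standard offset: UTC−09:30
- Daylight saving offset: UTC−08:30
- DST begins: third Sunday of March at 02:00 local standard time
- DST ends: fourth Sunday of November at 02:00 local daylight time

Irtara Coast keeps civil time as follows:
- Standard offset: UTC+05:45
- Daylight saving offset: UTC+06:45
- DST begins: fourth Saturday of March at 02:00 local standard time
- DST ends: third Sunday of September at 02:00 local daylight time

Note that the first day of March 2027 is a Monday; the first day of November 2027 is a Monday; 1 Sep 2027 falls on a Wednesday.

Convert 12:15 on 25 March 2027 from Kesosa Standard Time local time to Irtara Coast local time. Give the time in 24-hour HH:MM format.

02:30

1 March 2027 is a Monday, so the first Sunday is March 7 and the third is March 21.
1 November 2027 is a Monday, so the first Sunday is November 7 and the fourth is November 28.
25 March 2027 falls between 21 March and 28 November, so daylight saving is in effect and Kesosa Standard Time is at UTC−08:30.
12:15 Kesosa Standard Time + 8h30m = 20:45 UTC.
1 March 2027 is a Monday, so the first Saturday is March 6 and the fourth is March 27.
1 September 2027 is a Wednesday, so the first Sunday is September 5 and the third is September 19.
At the standard offset (UTC+05:45), 20:45 UTC + 5h45m = 02:30 Irtara Coast standard time (rolling into the next day, 26 March 2027).
The standard-time date in Irtara Coast, 26 March 2027, is outside the daylight-saving period (27 March – 19 September), so Irtara Coast is on standard time, UTC+05:45.
20:45 UTC + 5h45m = 02:30 Irtara Coast (rolling into the next day, 26 March 2027).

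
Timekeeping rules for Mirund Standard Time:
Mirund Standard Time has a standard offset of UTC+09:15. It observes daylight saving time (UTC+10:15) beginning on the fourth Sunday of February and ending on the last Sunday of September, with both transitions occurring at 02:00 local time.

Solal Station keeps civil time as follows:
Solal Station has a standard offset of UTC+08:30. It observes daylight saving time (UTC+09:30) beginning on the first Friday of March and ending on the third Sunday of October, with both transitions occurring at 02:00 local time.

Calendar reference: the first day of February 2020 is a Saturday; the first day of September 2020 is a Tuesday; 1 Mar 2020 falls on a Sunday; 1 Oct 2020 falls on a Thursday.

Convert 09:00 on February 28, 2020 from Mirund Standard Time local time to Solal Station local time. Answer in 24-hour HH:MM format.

1 February 2020 is a Saturday, so the first Sunday is February 2 and the fourth is February 23.
1 September 2020 is a Tuesday, so Sundays fall on 6, 13, 20, 27; the last is September 27.
February 28, 2020 lies within the daylight-saving period (23 February – 27 September), so Mirund Standard Time is on daylight time, UTC+10:15.
09:00 Mirund Standard Time − 10h15m = 22:45 UTC (rolling into the previous day, 27 February 2020).
1 March 2020 is a Sunday, so the first Friday is March 6.
1 October 2020 is a Thursday, so the first Sunday is October 4 and the third is October 18.
At the standard offset (UTC+08:30), 22:45 UTC + 8h30m = 07:15 Solal Station standard time (rolling into the next day, 28 February 2020).
The standard-time date in Solal Station, February 28, 2020, does not fall between 6 March and 18 October, so daylight saving is not in effect and Solal Station is at UTC+08:30.
22:45 UTC + 8h30m = 07:15 Solal Station (rolling into the next day, 28 February 2020).

07:15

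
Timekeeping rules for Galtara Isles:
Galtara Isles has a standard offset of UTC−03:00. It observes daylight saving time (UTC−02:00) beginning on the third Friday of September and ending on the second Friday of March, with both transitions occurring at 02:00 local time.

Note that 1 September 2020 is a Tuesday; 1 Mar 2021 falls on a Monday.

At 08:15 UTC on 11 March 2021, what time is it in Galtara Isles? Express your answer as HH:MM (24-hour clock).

1 September 2020 is a Tuesday, so the first Friday is September 4 and the third is September 18.
1 March 2021 is a Monday, so the first Friday is March 5 and the second is March 12.
At the standard offset (UTC−03:00), 08:15 UTC − 3h = 05:15 Galtara Isles standard time.
Daylight saving runs 18 September 2020 – 12 March 2021; the standard-time date in Galtara Isles, 11 March 2021, is inside that window, so Galtara Isles is at UTC−02:00.
08:15 UTC − 2h = 06:15 local.

06:15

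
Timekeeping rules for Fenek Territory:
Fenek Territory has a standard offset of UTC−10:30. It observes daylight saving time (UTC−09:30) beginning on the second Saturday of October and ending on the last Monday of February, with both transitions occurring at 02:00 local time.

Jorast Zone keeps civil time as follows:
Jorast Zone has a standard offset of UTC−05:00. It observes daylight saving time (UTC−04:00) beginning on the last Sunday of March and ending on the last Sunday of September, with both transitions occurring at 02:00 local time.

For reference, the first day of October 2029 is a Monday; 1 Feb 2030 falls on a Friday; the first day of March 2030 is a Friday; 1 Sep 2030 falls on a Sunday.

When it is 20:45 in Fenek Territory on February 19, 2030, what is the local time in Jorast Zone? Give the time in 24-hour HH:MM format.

1 October 2029 is a Monday, so the first Saturday is October 6 and the second is October 13.
1 February 2030 is a Friday, so Mondays fall on 4, 11, 18, 25; the last is February 25.
Daylight saving runs 13 October 2029 – 25 February 2030; February 19, 2030 is inside that window, so Fenek Territory is at UTC−09:30.
20:45 Fenek Territory + 9h30m = 06:15 UTC (rolling into the next day, 20 February 2030).
1 March 2030 is a Friday, so Sundays fall on 3, 10, 17, 24, 31; the last is March 31.
1 September 2030 is a Sunday, so Sundays fall on 1, 8, 15, 22, 29; the last is September 29.
At the standard offset (UTC−05:00), 06:15 UTC − 5h = 01:15 Jorast Zone standard time.
The standard-time date in Jorast Zone, February 20, 2030, is outside the daylight-saving period (31 March – 29 September), so Jorast Zone is on standard time, UTC−05:00.
06:15 UTC − 5h = 01:15 Jorast Zone.

01:15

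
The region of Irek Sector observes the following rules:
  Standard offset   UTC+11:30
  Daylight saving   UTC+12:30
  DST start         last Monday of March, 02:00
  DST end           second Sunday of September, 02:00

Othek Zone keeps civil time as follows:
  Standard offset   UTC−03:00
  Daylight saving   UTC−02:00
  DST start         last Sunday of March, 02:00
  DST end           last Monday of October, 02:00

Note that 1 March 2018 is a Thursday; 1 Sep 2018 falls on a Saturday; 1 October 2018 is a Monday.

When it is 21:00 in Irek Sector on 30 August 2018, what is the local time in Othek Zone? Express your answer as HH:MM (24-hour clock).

1 March 2018 is a Thursday, so Mondays fall on 5, 12, 19, 26; the last is March 26.
1 September 2018 is a Saturday, so the first Sunday is September 2 and the second is September 9.
Daylight saving runs 26 March – 9 September; 30 August 2018 is inside that window, so Irek Sector is at UTC+12:30.
21:00 Irek Sector − 12h30m = 08:30 UTC.
1 March 2018 is a Thursday, so Sundays fall on 4, 11, 18, 25; the last is March 25.
1 October 2018 is a Monday, so Mondays fall on 1, 8, 15, 22, 29; the last is October 29.
At the standard offset (UTC−03:00), 08:30 UTC − 3h = 05:30 Othek Zone standard time.
The standard-time date in Othek Zone, 30 August 2018, falls between 25 March and 29 October, so daylight saving is in effect and Othek Zone is at UTC−02:00.
08:30 UTC − 2h = 06:30 Othek Zone.

06:30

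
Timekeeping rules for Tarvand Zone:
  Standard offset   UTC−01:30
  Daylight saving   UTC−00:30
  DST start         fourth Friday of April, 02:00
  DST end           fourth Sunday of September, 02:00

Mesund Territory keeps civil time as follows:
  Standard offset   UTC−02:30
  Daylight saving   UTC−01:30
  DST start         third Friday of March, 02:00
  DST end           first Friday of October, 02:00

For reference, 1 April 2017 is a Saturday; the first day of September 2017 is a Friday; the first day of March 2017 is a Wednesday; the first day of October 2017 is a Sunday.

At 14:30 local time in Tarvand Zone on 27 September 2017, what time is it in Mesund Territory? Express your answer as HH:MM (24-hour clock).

14:30

1 April 2017 is a Saturday, so the first Friday is April 7 and the fourth is April 28.
1 September 2017 is a Friday, so the first Sunday is September 3 and the fourth is September 24.
27 September 2017 is outside the daylight-saving period (28 April – 24 September), so Tarvand Zone is on standard time, UTC−01:30.
14:30 Tarvand Zone + 1h30m = 16:00 UTC.
1 March 2017 is a Wednesday, so the first Friday is March 3 and the third is March 17.
1 October 2017 is a Sunday, so the first Friday is October 6.
At the standard offset (UTC−02:30), 16:00 UTC − 2h30m = 13:30 Mesund Territory standard time.
The standard-time date in Mesund Territory, 27 September 2017, falls between 17 March and 6 October, so daylight saving is in effect and Mesund Territory is at UTC−01:30.
16:00 UTC − 1h30m = 14:30 Mesund Territory.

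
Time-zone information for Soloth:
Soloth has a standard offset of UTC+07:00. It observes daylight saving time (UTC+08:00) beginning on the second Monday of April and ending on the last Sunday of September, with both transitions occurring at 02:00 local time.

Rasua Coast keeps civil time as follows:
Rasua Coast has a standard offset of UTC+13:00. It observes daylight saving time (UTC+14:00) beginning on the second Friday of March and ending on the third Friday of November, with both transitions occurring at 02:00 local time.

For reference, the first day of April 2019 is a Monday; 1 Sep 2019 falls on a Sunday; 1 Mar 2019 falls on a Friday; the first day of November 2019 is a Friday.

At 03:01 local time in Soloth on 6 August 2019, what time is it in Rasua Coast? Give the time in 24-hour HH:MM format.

1 April 2019 is a Monday, so the first Monday is April 1 and the second is April 8.
1 September 2019 is a Sunday, so Sundays fall on 1, 8, 15, 22, 29; the last is September 29.
Daylight saving runs 8 April – 29 September; 6 August 2019 is inside that window, so Soloth is at UTC+08:00.
03:01 Soloth − 8h = 19:01 UTC (rolling into the previous day, 5 August 2019).
1 March 2019 is a Friday, so the first Friday is March 1 and the second is March 8.
1 November 2019 is a Friday, so the first Friday is November 1 and the third is November 15.
At the standard offset (UTC+13:00), 19:01 UTC + 13h = 08:01 Rasua Coast standard time (rolling into the next day, 6 August 2019).
The standard-time date in Rasua Coast, 6 August 2019, lies within the daylight-saving period (8 March – 15 November), so Rasua Coast is on daylight time, UTC+14:00.
19:01 UTC + 14h = 09:01 Rasua Coast (rolling into the next day, 6 August 2019).

09:01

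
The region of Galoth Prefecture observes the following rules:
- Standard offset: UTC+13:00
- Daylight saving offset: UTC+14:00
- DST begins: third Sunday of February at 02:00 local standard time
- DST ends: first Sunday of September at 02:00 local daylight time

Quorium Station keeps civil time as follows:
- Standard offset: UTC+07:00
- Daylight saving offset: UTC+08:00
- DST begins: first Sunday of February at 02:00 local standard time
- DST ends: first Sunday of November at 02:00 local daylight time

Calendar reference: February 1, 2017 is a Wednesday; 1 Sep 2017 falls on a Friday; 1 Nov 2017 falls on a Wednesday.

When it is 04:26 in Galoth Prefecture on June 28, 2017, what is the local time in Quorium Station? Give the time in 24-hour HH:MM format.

22:26

1 February 2017 is a Wednesday, so the first Sunday is February 5 and the third is February 19.
1 September 2017 is a Friday, so the first Sunday is September 3.
June 28, 2017 falls between 19 February and 3 September, so daylight saving is in effect and Galoth Prefecture is at UTC+14:00.
04:26 Galoth Prefecture − 14h = 14:26 UTC (rolling into the previous day, 27 June 2017).
1 February 2017 is a Wednesday, so the first Sunday is February 5.
1 November 2017 is a Wednesday, so the first Sunday is November 5.
At the standard offset (UTC+07:00), 14:26 UTC + 7h = 21:26 Quorium Station standard time.
Daylight saving runs 5 February – 5 November; the standard-time date in Quorium Station, June 27, 2017, is inside that window, so Quorium Station is at UTC+08:00.
14:26 UTC + 8h = 22:26 Quorium Station.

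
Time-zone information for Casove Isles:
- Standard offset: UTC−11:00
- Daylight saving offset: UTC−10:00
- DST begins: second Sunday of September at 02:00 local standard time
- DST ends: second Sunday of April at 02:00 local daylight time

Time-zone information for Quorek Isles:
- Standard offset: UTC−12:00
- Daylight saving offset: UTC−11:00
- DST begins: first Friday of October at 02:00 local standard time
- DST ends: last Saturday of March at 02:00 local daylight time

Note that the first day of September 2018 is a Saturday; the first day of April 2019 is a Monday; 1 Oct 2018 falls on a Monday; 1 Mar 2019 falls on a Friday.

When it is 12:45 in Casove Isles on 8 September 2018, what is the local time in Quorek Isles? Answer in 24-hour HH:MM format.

11:45

1 September 2018 is a Saturday, so the first Sunday is September 2 and the second is September 9.
1 April 2019 is a Monday, so the first Sunday is April 7 and the second is April 14.
8 September 2018 is outside the daylight-saving period (9 September 2018 – 14 April 2019), so Casove Isles is on standard time, UTC−11:00.
12:45 Casove Isles + 11h = 23:45 UTC.
1 October 2018 is a Monday, so the first Friday is October 5.
1 March 2019 is a Friday, so Saturdays fall on 2, 9, 16, 23, 30; the last is March 30.
At the standard offset (UTC−12:00), 23:45 UTC − 12h = 11:45 Quorek Isles standard time.
The standard-time date in Quorek Isles, 8 September 2018, is outside the daylight-saving period (5 October 2018 – 30 March 2019), so Quorek Isles is on standard time, UTC−12:00.
23:45 UTC − 12h = 11:45 Quorek Isles.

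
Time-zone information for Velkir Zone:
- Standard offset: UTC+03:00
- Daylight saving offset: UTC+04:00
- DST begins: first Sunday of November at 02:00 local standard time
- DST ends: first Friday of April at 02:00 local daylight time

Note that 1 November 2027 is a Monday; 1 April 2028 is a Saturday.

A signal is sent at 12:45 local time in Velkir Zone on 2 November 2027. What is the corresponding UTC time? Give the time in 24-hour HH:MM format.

09:45

1 November 2027 is a Monday, so the first Sunday is November 7.
1 April 2028 is a Saturday, so the first Friday is April 7.
Daylight saving runs 7 November 2027 – 7 April 2028; 2 November 2027 is outside that window, so Velkir Zone is on standard time at UTC+03:00.
12:45 local − 3h = 09:45 UTC.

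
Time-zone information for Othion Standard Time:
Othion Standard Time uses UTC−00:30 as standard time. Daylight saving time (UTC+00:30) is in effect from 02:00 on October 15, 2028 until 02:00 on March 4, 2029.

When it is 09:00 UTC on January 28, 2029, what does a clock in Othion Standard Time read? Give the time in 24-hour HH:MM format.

At the standard offset (UTC−00:30), 09:00 UTC − 0h30m = 08:30 Othion Standard Time standard time.
The standard-time date in Othion Standard Time, January 28, 2029, lies within the daylight-saving period (15 October 2028 – 4 March 2029), so Othion Standard Time is on daylight time, UTC+00:30.
09:00 UTC + 0h30m = 09:30 local.

09:30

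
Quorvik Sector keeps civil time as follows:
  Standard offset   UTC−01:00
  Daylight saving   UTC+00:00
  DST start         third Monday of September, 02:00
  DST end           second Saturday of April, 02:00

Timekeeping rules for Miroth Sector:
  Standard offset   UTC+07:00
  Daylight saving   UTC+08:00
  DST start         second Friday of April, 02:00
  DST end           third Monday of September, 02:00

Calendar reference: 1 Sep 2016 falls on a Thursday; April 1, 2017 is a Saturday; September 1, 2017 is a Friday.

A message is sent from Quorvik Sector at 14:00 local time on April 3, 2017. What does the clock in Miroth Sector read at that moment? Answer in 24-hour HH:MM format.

21:00

1 September 2016 is a Thursday, so the first Monday is September 5 and the third is September 19.
1 April 2017 is a Saturday, so the first Saturday is April 1 and the second is April 8.
April 3, 2017 lies within the daylight-saving period (19 September 2016 – 8 April 2017), so Quorvik Sector is on daylight time, UTC+00:00.
14:00 Quorvik Sector − 0h = 14:00 UTC.
1 April 2017 is a Saturday, so the first Friday is April 7 and the second is April 14.
1 September 2017 is a Friday, so the first Monday is September 4 and the third is September 18.
At the standard offset (UTC+07:00), 14:00 UTC + 7h = 21:00 Miroth Sector standard time.
The standard-time date in Miroth Sector, April 3, 2017, does not fall between 14 April and 18 September, so daylight saving is not in effect and Miroth Sector is at UTC+07:00.
14:00 UTC + 7h = 21:00 Miroth Sector.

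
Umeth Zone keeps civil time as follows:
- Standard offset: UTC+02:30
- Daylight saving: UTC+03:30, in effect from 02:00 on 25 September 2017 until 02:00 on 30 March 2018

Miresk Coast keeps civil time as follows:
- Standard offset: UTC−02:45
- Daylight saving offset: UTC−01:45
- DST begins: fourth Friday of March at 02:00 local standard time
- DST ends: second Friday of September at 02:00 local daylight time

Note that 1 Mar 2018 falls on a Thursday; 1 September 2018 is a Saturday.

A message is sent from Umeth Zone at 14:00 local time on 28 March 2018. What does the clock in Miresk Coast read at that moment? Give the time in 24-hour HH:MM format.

28 March 2018 lies within the daylight-saving period (25 September 2017 – 30 March 2018), so Umeth Zone is on daylight time, UTC+03:30.
14:00 Umeth Zone − 3h30m = 10:30 UTC.
1 March 2018 is a Thursday, so the first Friday is March 2 and the fourth is March 23.
1 September 2018 is a Saturday, so the first Friday is September 7 and the second is September 14.
At the standard offset (UTC−02:45), 10:30 UTC − 2h45m = 07:45 Miresk Coast standard time.
Daylight saving runs 23 March – 14 September; the standard-time date in Miresk Coast, 28 March 2018, is inside that window, so Miresk Coast is at UTC−01:45.
10:30 UTC − 1h45m = 08:45 Miresk Coast.

08:45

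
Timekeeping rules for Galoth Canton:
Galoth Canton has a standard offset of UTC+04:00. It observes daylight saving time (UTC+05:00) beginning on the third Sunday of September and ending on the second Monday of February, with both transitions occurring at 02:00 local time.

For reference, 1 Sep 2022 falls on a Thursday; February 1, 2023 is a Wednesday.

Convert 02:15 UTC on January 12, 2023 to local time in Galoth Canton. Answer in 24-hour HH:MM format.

1 September 2022 is a Thursday, so the first Sunday is September 4 and the third is September 18.
1 February 2023 is a Wednesday, so the first Monday is February 6 and the second is February 13.
At the standard offset (UTC+04:00), 02:15 UTC + 4h = 06:15 Galoth Canton standard time.
The standard-time date in Galoth Canton, January 12, 2023, lies within the daylight-saving period (18 September 2022 – 13 February 2023), so Galoth Canton is on daylight time, UTC+05:00.
02:15 UTC + 5h = 07:15 local.

07:15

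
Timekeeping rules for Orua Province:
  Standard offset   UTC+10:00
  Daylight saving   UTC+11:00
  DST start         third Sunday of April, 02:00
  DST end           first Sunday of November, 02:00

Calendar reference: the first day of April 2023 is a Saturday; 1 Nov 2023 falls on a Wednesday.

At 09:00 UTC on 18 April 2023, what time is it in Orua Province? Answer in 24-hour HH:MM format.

1 April 2023 is a Saturday, so the first Sunday is April 2 and the third is April 16.
1 November 2023 is a Wednesday, so the first Sunday is November 5.
At the standard offset (UTC+10:00), 09:00 UTC + 10h = 19:00 Orua Province standard time.
The standard-time date in Orua Province, 18 April 2023, lies within the daylight-saving period (16 April – 5 November), so Orua Province is on daylight time, UTC+11:00.
09:00 UTC + 11h = 20:00 local.

20:00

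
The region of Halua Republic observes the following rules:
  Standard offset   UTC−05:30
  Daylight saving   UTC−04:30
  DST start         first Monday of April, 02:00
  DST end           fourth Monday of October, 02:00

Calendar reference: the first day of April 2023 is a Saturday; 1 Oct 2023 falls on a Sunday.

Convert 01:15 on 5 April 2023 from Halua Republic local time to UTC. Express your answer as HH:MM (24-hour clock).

05:45

1 April 2023 is a Saturday, so the first Monday is April 3.
1 October 2023 is a Sunday, so the first Monday is October 2 and the fourth is October 23.
Daylight saving runs 3 April – 23 October; 5 April 2023 is inside that window, so Halua Republic is at UTC−04:30.
01:15 local + 4h30m = 05:45 UTC.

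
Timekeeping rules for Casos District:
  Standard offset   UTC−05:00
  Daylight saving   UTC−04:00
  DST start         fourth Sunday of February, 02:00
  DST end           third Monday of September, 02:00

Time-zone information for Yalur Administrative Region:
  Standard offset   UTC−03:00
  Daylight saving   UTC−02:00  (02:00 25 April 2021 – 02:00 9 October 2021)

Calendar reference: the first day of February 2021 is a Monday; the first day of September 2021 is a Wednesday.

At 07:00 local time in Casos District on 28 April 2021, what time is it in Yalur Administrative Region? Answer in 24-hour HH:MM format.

1 February 2021 is a Monday, so the first Sunday is February 7 and the fourth is February 28.
1 September 2021 is a Wednesday, so the first Monday is September 6 and the third is September 20.
28 April 2021 lies within the daylight-saving period (28 February – 20 September), so Casos District is on daylight time, UTC−04:00.
07:00 Casos District + 4h = 11:00 UTC.
At the standard offset (UTC−03:00), 11:00 UTC − 3h = 08:00 Yalur Administrative Region standard time.
Daylight saving runs 25 April – 9 October; the standard-time date in Yalur Administrative Region, 28 April 2021, is inside that window, so Yalur Administrative Region is at UTC−02:00.
11:00 UTC − 2h = 09:00 Yalur Administrative Region.

09:00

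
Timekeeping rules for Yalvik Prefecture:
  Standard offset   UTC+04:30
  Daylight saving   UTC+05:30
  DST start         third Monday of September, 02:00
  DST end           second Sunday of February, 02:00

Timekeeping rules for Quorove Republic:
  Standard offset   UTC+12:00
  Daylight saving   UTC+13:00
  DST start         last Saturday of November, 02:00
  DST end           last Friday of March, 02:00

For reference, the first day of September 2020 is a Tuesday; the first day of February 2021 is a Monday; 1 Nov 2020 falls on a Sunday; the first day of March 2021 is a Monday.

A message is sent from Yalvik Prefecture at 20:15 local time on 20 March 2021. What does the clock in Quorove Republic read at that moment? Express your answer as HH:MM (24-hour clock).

1 September 2020 is a Tuesday, so the first Monday is September 7 and the third is September 21.
1 February 2021 is a Monday, so the first Sunday is February 7 and the second is February 14.
20 March 2021 does not fall between 21 September 2020 and 14 February 2021, so daylight saving is not in effect and Yalvik Prefecture is at UTC+04:30.
20:15 Yalvik Prefecture − 4h30m = 15:45 UTC.
1 November 2020 is a Sunday, so Saturdays fall on 7, 14, 21, 28; the last is November 28.
1 March 2021 is a Monday, so Fridays fall on 5, 12, 19, 26; the last is March 26.
At the standard offset (UTC+12:00), 15:45 UTC + 12h = 03:45 Quorove Republic standard time (rolling into the next day, 21 March 2021).
The standard-time date in Quorove Republic, 21 March 2021, lies within the daylight-saving period (28 November 2020 – 26 March 2021), so Quorove Republic is on daylight time, UTC+13:00.
15:45 UTC + 13h = 04:45 Quorove Republic (rolling into the next day, 21 March 2021).

04:45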